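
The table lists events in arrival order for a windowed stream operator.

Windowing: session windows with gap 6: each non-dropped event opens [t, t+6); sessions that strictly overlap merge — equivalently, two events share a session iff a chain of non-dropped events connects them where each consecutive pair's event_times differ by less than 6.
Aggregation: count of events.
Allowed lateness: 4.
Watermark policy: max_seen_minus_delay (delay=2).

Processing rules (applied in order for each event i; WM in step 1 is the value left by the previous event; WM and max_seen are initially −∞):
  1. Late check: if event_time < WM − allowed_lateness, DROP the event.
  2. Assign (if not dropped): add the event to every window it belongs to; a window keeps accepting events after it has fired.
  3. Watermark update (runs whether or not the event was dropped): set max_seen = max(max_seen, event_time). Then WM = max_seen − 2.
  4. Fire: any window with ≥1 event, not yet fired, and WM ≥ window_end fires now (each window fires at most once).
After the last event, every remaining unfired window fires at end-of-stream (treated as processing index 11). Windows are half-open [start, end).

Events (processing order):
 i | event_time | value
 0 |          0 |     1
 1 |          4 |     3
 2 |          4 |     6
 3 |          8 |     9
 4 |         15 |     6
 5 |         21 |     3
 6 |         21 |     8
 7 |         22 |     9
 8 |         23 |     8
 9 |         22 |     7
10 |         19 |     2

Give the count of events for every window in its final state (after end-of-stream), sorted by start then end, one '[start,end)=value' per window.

i=0 t=0 v=1: → [0,6); WM=-2
i=1 t=4 v=3: → [0,10); WM=2
i=2 t=4 v=6: → [0,10); WM=2
i=3 t=8 v=9: → [0,14); WM=6
i=4 t=15 v=6: → [15,21); WM=13
i=5 t=21 v=3: → [21,27); WM=19
i=6 t=21 v=8: → [21,27); WM=19
i=7 t=22 v=9: → [21,28); WM=20
i=8 t=23 v=8: → [21,29); WM=21
i=9 t=22 v=7: → [21,29); WM=21
i=10 t=19 v=2: → [15,29); WM=21

[0,14)=4 [15,29)=7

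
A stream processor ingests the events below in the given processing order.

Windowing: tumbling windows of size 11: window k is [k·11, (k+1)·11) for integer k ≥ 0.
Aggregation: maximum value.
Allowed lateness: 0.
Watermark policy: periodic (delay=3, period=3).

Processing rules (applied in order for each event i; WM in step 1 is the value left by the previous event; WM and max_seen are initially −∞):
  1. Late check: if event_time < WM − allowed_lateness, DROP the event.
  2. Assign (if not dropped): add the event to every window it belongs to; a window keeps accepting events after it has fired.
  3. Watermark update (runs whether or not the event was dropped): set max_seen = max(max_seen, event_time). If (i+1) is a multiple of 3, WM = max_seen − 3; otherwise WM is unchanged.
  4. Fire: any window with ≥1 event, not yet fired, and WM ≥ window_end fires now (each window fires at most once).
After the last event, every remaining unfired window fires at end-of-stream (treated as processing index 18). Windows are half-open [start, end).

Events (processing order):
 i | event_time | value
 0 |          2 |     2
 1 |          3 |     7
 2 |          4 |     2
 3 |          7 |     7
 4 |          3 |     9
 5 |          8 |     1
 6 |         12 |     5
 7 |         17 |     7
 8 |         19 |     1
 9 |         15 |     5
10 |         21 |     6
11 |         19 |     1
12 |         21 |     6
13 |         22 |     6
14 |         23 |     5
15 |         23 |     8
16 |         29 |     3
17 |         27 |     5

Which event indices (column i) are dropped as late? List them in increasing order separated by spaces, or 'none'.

9

i=0 t=2 v=2: → [0,11); WM=−∞
i=1 t=3 v=7: → [0,11); WM=−∞
i=2 t=4 v=2: → [0,11); WM=1
i=3 t=7 v=7: → [0,11); WM=1
i=4 t=3 v=9: → [0,11); WM=1
i=5 t=8 v=1: → [0,11); WM=5
i=6 t=12 v=5: → [11,22); WM=5
i=7 t=17 v=7: → [11,22); WM=5
i=8 t=19 v=1: → [11,22); WM=16; [0,11) fires=9
i=9 t=15 v=5: DROP (t<16-0); WM=16
i=10 t=21 v=6: → [11,22); WM=16
i=11 t=19 v=1: → [11,22); WM=18
i=12 t=21 v=6: → [11,22); WM=18
i=13 t=22 v=6: → [22,33); WM=18
i=14 t=23 v=5: → [22,33); WM=20
i=15 t=23 v=8: → [22,33); WM=20
i=16 t=29 v=3: → [22,33); WM=20
i=17 t=27 v=5: → [22,33); WM=26; [11,22) fires=7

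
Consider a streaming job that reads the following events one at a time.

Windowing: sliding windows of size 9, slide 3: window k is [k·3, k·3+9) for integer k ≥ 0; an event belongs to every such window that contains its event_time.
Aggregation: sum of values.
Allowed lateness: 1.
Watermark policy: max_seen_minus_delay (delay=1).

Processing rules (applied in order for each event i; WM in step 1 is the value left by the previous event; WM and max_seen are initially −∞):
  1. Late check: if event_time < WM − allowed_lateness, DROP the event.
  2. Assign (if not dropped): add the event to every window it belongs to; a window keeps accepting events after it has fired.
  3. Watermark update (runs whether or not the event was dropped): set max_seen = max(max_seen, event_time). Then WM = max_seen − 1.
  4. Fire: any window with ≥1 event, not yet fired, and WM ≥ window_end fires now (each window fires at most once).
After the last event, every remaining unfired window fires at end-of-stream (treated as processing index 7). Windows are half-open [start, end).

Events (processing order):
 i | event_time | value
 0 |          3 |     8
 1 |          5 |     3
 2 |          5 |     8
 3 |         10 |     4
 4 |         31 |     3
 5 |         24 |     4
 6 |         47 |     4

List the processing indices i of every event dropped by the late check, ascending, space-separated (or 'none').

5

i=0 t=3 v=8: → [3,12),[0,9); WM=2
i=1 t=5 v=3: → [3,12),[0,9); WM=4
i=2 t=5 v=8: → [3,12),[0,9); WM=4
i=3 t=10 v=4: → [9,18),[6,15),[3,12); WM=9; [0,9) fires=19
i=4 t=31 v=3: → [30,39),[27,36),[24,33); WM=30; [3,12) fires=23 [6,15) fires=4 [9,18) fires=4
i=5 t=24 v=4: DROP (t<30-1); WM=30
i=6 t=47 v=4: → [45,54),[42,51),[39,48); WM=46; [24,33) fires=3 [27,36) fires=3 [30,39) fires=3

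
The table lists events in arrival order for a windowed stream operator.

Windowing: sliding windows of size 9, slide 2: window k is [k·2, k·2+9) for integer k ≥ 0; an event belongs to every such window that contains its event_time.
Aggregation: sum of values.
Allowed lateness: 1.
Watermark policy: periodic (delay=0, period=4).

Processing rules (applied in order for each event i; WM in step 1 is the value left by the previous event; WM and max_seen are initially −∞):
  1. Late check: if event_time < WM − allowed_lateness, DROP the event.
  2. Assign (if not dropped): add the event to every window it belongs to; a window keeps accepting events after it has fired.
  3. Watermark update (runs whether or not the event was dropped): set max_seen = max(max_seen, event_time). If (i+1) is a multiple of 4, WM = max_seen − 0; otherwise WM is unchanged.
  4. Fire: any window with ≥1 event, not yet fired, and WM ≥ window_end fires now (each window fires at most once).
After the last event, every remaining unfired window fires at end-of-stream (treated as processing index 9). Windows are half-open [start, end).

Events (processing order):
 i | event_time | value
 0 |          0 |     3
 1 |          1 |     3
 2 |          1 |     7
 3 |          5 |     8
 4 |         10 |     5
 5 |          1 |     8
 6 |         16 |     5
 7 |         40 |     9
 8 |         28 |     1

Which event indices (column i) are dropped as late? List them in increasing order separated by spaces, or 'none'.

5 8

i=0 t=0 v=3: → [0,9); WM=−∞
i=1 t=1 v=3: → [0,9); WM=−∞
i=2 t=1 v=7: → [0,9); WM=−∞
i=3 t=5 v=8: → [4,13),[2,11),[0,9); WM=5
i=4 t=10 v=5: → [10,19),[8,17),[6,15),[4,13),[2,11); WM=5
i=5 t=1 v=8: DROP (t<5-1); WM=5
i=6 t=16 v=5: → [16,25),[14,23),[12,21),[10,19),[8,17); WM=5
i=7 t=40 v=9: → [40,49),[38,47),[36,45),[34,43),[32,41); WM=40; [0,9) fires=21 [2,11) fires=13 [4,13) fires=13 [6,15) fires=5 [8,17) fires=10 [10,19) fires=10 [12,21) fires=5 [14,23) fires=5 [16,25) fires=5
i=8 t=28 v=1: DROP (t<40-1); WM=40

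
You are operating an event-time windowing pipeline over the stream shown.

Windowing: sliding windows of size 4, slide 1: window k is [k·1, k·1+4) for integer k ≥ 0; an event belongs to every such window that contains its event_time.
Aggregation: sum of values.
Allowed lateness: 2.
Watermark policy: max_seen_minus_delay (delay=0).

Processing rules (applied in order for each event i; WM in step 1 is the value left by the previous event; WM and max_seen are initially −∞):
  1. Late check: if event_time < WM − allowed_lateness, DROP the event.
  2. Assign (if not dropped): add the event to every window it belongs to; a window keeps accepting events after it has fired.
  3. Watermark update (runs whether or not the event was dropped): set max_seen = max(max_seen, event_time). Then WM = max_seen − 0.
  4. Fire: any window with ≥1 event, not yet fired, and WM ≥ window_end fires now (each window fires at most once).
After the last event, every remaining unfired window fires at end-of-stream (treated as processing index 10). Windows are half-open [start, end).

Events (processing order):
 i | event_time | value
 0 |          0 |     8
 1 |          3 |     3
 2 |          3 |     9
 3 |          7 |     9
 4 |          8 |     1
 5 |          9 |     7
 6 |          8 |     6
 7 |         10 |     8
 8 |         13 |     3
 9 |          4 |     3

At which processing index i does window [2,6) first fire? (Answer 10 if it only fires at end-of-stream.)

3

i=0 t=0 v=8: → [0,4); WM=0
i=1 t=3 v=3: → [3,7),[2,6),[1,5),[0,4); WM=3
i=2 t=3 v=9: → [3,7),[2,6),[1,5),[0,4); WM=3
i=3 t=7 v=9: → [7,11),[6,10),[5,9),[4,8); WM=7; [0,4) fires=20 [1,5) fires=12 [2,6) fires=12 [3,7) fires=12
i=4 t=8 v=1: → [8,12),[7,11),[6,10),[5,9); WM=8; [4,8) fires=9
i=5 t=9 v=7: → [9,13),[8,12),[7,11),[6,10); WM=9; [5,9) fires=10
i=6 t=8 v=6: → [8,12),[7,11),[6,10),[5,9); WM=9
i=7 t=10 v=8: → [10,14),[9,13),[8,12),[7,11); WM=10; [6,10) fires=23
i=8 t=13 v=3: → [13,17),[12,16),[11,15),[10,14); WM=13; [7,11) fires=31 [8,12) fires=22 [9,13) fires=15
i=9 t=4 v=3: DROP (t<13-2); WM=13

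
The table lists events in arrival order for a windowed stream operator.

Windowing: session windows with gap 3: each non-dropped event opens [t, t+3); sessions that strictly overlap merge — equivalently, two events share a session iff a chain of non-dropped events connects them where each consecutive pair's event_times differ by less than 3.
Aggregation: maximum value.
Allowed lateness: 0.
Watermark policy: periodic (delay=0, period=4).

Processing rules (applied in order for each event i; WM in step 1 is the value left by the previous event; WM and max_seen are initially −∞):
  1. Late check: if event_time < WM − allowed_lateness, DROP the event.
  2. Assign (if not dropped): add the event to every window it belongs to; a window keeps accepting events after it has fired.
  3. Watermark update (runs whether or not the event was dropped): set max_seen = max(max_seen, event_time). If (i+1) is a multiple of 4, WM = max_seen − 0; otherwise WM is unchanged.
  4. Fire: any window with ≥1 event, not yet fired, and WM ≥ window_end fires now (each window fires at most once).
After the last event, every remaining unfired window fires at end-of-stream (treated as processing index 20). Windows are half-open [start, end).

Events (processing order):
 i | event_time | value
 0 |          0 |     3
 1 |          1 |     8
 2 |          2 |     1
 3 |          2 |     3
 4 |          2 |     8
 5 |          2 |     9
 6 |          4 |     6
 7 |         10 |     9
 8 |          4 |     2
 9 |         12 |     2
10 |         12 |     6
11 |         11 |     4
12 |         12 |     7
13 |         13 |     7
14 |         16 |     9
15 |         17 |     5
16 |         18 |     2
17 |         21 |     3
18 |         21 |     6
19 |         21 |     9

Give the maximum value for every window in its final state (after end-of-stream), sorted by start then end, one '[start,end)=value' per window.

[0,7)=9 [10,16)=9 [16,21)=9 [21,24)=9

i=0 t=0 v=3: → [0,3); WM=−∞
i=1 t=1 v=8: → [0,4); WM=−∞
i=2 t=2 v=1: → [0,5); WM=−∞
i=3 t=2 v=3: → [0,5); WM=2
i=4 t=2 v=8: → [0,5); WM=2
i=5 t=2 v=9: → [0,5); WM=2
i=6 t=4 v=6: → [0,7); WM=2
i=7 t=10 v=9: → [10,13); WM=10
i=8 t=4 v=2: DROP (t<10-0); WM=10
i=9 t=12 v=2: → [10,15); WM=10
i=10 t=12 v=6: → [10,15); WM=10
i=11 t=11 v=4: → [10,15); WM=12
i=12 t=12 v=7: → [10,15); WM=12
i=13 t=13 v=7: → [10,16); WM=12
i=14 t=16 v=9: → [16,19); WM=12
i=15 t=17 v=5: → [16,20); WM=17
i=16 t=18 v=2: → [16,21); WM=17
i=17 t=21 v=3: → [21,24); WM=17
i=18 t=21 v=6: → [21,24); WM=17
i=19 t=21 v=9: → [21,24); WM=21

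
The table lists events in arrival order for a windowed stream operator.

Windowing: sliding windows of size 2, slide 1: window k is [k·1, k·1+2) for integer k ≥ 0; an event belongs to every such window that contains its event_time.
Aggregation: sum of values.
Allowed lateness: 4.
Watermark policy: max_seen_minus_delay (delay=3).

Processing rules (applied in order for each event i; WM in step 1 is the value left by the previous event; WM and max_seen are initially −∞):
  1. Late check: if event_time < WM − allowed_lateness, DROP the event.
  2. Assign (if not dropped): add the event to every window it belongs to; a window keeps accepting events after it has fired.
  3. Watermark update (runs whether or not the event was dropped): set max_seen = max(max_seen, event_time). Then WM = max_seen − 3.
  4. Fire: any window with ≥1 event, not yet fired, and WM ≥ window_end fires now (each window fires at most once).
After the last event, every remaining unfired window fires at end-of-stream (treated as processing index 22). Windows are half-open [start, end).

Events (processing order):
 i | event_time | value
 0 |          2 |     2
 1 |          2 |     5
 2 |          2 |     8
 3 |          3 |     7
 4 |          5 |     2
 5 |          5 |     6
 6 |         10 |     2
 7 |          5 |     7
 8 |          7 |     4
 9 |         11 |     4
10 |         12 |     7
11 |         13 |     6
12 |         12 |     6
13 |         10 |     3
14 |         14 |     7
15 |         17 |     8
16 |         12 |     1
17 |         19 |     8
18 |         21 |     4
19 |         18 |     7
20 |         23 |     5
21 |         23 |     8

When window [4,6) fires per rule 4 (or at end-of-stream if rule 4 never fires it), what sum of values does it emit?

i=0 t=2 v=2: → [2,4),[1,3); WM=-1
i=1 t=2 v=5: → [2,4),[1,3); WM=-1
i=2 t=2 v=8: → [2,4),[1,3); WM=-1
i=3 t=3 v=7: → [3,5),[2,4); WM=0
i=4 t=5 v=2: → [5,7),[4,6); WM=2
i=5 t=5 v=6: → [5,7),[4,6); WM=2
i=6 t=10 v=2: → [10,12),[9,11); WM=7; [1,3) fires=15 [2,4) fires=22 [3,5) fires=7 [4,6) fires=8 [5,7) fires=8
i=7 t=5 v=7: → [5,7),[4,6); WM=7
i=8 t=7 v=4: → [7,9),[6,8); WM=7
i=9 t=11 v=4: → [11,13),[10,12); WM=8; [6,8) fires=4
i=10 t=12 v=7: → [12,14),[11,13); WM=9; [7,9) fires=4
i=11 t=13 v=6: → [13,15),[12,14); WM=10
i=12 t=12 v=6: → [12,14),[11,13); WM=10
i=13 t=10 v=3: → [10,12),[9,11); WM=10
i=14 t=14 v=7: → [14,16),[13,15); WM=11; [9,11) fires=5
i=15 t=17 v=8: → [17,19),[16,18); WM=14; [10,12) fires=9 [11,13) fires=17 [12,14) fires=19
i=16 t=12 v=1: → [12,14),[11,13); WM=14
i=17 t=19 v=8: → [19,21),[18,20); WM=16; [13,15) fires=13 [14,16) fires=7
i=18 t=21 v=4: → [21,23),[20,22); WM=18; [16,18) fires=8
i=19 t=18 v=7: → [18,20),[17,19); WM=18
i=20 t=23 v=5: → [23,25),[22,24); WM=20; [17,19) fires=15 [18,20) fires=15
i=21 t=23 v=8: → [23,25),[22,24); WM=20

8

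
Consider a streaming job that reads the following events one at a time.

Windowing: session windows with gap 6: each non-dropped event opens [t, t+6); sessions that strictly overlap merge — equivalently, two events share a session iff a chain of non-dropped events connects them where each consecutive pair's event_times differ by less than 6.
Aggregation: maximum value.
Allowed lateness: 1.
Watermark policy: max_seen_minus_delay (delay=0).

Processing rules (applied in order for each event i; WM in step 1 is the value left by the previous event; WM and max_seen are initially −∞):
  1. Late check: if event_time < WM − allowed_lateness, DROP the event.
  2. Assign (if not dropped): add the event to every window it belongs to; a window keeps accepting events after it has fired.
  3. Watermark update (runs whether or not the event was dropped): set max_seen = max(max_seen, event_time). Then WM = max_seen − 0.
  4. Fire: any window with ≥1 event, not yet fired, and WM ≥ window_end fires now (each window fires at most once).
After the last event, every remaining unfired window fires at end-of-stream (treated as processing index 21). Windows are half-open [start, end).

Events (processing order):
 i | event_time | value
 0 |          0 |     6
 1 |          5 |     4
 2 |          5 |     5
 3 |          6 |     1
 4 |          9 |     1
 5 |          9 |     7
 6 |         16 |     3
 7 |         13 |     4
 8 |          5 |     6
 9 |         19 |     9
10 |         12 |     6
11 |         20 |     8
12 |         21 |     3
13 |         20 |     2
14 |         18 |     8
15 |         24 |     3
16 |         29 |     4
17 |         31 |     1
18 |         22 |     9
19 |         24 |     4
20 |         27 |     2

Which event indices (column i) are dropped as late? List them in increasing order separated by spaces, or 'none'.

7 8 10 14 18 19 20

i=0 t=0 v=6: → [0,6); WM=0
i=1 t=5 v=4: → [0,11); WM=5
i=2 t=5 v=5: → [0,11); WM=5
i=3 t=6 v=1: → [0,12); WM=6
i=4 t=9 v=1: → [0,15); WM=9
i=5 t=9 v=7: → [0,15); WM=9
i=6 t=16 v=3: → [16,22); WM=16
i=7 t=13 v=4: DROP (t<16-1); WM=16
i=8 t=5 v=6: DROP (t<16-1); WM=16
i=9 t=19 v=9: → [16,25); WM=19
i=10 t=12 v=6: DROP (t<19-1); WM=19
i=11 t=20 v=8: → [16,26); WM=20
i=12 t=21 v=3: → [16,27); WM=21
i=13 t=20 v=2: → [16,27); WM=21
i=14 t=18 v=8: DROP (t<21-1); WM=21
i=15 t=24 v=3: → [16,30); WM=24
i=16 t=29 v=4: → [16,35); WM=29
i=17 t=31 v=1: → [16,37); WM=31
i=18 t=22 v=9: DROP (t<31-1); WM=31
i=19 t=24 v=4: DROP (t<31-1); WM=31
i=20 t=27 v=2: DROP (t<31-1); WM=31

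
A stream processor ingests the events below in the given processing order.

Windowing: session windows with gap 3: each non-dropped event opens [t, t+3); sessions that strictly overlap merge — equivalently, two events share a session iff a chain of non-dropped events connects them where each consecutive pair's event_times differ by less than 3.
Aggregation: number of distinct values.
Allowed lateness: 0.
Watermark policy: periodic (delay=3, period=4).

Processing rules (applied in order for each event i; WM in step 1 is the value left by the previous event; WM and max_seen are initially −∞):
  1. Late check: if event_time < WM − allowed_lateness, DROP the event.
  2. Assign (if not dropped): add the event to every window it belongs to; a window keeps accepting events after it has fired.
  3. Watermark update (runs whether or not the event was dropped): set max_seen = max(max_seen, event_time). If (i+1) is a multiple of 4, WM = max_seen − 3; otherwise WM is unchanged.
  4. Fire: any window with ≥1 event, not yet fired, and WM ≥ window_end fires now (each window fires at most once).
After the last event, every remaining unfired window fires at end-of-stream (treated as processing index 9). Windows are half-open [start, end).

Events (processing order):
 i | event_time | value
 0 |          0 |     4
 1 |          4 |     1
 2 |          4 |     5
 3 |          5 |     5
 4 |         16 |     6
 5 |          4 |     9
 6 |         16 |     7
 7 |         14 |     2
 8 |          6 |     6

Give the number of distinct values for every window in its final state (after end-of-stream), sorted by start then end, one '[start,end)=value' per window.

i=0 t=0 v=4: → [0,3); WM=−∞
i=1 t=4 v=1: → [4,7); WM=−∞
i=2 t=4 v=5: → [4,7); WM=−∞
i=3 t=5 v=5: → [4,8); WM=2
i=4 t=16 v=6: → [16,19); WM=2
i=5 t=4 v=9: → [4,8); WM=2
i=6 t=16 v=7: → [16,19); WM=2
i=7 t=14 v=2: → [14,19); WM=13
i=8 t=6 v=6: DROP (t<13-0); WM=13

[0,3)=1 [4,8)=3 [14,19)=3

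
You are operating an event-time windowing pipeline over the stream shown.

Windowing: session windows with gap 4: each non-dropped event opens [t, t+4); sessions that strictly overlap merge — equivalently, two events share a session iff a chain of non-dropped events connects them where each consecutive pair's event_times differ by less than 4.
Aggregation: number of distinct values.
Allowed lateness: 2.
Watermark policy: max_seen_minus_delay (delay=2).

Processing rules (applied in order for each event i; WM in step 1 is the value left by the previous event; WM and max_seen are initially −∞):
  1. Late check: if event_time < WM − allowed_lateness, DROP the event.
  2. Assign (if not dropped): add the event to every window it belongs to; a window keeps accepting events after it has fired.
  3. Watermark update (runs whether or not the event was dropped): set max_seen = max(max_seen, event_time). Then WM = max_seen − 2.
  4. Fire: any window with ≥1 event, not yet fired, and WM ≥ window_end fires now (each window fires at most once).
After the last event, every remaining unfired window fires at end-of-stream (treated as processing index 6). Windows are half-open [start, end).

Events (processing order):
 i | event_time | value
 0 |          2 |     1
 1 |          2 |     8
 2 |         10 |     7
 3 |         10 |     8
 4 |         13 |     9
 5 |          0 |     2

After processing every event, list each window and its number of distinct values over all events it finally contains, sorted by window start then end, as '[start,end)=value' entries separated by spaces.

[2,6)=2 [10,17)=3

i=0 t=2 v=1: → [2,6); WM=0
i=1 t=2 v=8: → [2,6); WM=0
i=2 t=10 v=7: → [10,14); WM=8
i=3 t=10 v=8: → [10,14); WM=8
i=4 t=13 v=9: → [10,17); WM=11
i=5 t=0 v=2: DROP (t<11-2); WM=11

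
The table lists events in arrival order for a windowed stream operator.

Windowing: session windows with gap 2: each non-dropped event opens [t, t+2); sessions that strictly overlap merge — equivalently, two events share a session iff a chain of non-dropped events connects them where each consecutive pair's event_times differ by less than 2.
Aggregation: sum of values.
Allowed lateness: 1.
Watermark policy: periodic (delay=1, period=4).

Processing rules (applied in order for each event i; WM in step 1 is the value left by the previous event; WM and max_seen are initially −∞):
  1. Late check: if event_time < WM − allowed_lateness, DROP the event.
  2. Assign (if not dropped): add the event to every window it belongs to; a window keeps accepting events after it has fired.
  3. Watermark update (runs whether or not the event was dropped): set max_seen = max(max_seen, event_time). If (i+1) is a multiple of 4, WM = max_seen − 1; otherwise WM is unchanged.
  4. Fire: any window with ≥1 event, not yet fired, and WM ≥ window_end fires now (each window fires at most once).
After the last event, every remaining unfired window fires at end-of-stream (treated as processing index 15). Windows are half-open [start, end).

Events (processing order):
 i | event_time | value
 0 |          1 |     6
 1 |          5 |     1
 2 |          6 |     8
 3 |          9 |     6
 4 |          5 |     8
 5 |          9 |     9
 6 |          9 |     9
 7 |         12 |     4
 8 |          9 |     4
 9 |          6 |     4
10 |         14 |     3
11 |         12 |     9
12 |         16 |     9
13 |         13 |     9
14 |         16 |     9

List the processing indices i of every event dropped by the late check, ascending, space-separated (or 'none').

4 8 9

i=0 t=1 v=6: → [1,3); WM=−∞
i=1 t=5 v=1: → [5,7); WM=−∞
i=2 t=6 v=8: → [5,8); WM=−∞
i=3 t=9 v=6: → [9,11); WM=8
i=4 t=5 v=8: DROP (t<8-1); WM=8
i=5 t=9 v=9: → [9,11); WM=8
i=6 t=9 v=9: → [9,11); WM=8
i=7 t=12 v=4: → [12,14); WM=11
i=8 t=9 v=4: DROP (t<11-1); WM=11
i=9 t=6 v=4: DROP (t<11-1); WM=11
i=10 t=14 v=3: → [14,16); WM=11
i=11 t=12 v=9: → [12,14); WM=13
i=12 t=16 v=9: → [16,18); WM=13
i=13 t=13 v=9: → [12,16); WM=13
i=14 t=16 v=9: → [16,18); WM=13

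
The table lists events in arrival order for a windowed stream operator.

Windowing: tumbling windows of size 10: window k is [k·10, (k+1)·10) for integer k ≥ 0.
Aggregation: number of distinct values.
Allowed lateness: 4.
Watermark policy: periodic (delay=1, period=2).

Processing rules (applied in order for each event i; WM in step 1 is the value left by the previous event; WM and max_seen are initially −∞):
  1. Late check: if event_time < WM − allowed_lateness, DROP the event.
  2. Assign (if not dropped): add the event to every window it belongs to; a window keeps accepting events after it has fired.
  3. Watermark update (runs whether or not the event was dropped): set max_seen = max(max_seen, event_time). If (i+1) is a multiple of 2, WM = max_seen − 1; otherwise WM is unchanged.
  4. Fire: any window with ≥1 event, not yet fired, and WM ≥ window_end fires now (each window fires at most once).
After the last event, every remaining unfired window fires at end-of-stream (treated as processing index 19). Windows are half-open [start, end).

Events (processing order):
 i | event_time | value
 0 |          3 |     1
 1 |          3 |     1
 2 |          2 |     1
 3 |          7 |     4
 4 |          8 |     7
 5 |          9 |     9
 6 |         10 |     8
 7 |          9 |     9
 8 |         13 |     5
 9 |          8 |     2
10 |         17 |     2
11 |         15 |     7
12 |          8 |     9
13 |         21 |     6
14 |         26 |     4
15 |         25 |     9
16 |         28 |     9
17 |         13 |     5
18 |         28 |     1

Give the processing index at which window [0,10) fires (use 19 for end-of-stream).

9

i=0 t=3 v=1: → [0,10); WM=−∞
i=1 t=3 v=1: → [0,10); WM=2
i=2 t=2 v=1: → [0,10); WM=2
i=3 t=7 v=4: → [0,10); WM=6
i=4 t=8 v=7: → [0,10); WM=6
i=5 t=9 v=9: → [0,10); WM=8
i=6 t=10 v=8: → [10,20); WM=8
i=7 t=9 v=9: → [0,10); WM=9
i=8 t=13 v=5: → [10,20); WM=9
i=9 t=8 v=2: → [0,10); WM=12; [0,10) fires=5
i=10 t=17 v=2: → [10,20); WM=12
i=11 t=15 v=7: → [10,20); WM=16
i=12 t=8 v=9: DROP (t<16-4); WM=16
i=13 t=21 v=6: → [20,30); WM=20; [10,20) fires=4
i=14 t=26 v=4: → [20,30); WM=20
i=15 t=25 v=9: → [20,30); WM=25
i=16 t=28 v=9: → [20,30); WM=25
i=17 t=13 v=5: DROP (t<25-4); WM=27
i=18 t=28 v=1: → [20,30); WM=27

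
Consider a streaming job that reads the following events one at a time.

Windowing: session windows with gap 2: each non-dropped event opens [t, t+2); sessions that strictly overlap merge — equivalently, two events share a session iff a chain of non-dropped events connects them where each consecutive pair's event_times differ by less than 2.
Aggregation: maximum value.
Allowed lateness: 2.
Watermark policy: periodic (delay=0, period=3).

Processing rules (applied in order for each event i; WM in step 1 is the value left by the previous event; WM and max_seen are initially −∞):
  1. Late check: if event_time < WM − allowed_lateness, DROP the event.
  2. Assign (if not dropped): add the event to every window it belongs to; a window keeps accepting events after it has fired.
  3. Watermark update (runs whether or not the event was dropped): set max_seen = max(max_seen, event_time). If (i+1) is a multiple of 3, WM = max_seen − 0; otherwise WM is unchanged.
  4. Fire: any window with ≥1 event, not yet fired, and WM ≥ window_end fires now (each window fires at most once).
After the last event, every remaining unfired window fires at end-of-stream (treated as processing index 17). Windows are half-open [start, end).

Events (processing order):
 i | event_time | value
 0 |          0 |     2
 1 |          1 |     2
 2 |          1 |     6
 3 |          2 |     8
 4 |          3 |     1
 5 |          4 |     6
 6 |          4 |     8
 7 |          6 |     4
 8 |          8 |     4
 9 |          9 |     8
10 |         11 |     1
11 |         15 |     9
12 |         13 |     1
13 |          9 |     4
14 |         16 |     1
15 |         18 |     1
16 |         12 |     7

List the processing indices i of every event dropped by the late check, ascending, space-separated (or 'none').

13 16

i=0 t=0 v=2: → [0,2); WM=−∞
i=1 t=1 v=2: → [0,3); WM=−∞
i=2 t=1 v=6: → [0,3); WM=1
i=3 t=2 v=8: → [0,4); WM=1
i=4 t=3 v=1: → [0,5); WM=1
i=5 t=4 v=6: → [0,6); WM=4
i=6 t=4 v=8: → [0,6); WM=4
i=7 t=6 v=4: → [6,8); WM=4
i=8 t=8 v=4: → [8,10); WM=8
i=9 t=9 v=8: → [8,11); WM=8
i=10 t=11 v=1: → [11,13); WM=8
i=11 t=15 v=9: → [15,17); WM=15
i=12 t=13 v=1: → [13,15); WM=15
i=13 t=9 v=4: DROP (t<15-2); WM=15
i=14 t=16 v=1: → [15,18); WM=16
i=15 t=18 v=1: → [18,20); WM=16
i=16 t=12 v=7: DROP (t<16-2); WM=16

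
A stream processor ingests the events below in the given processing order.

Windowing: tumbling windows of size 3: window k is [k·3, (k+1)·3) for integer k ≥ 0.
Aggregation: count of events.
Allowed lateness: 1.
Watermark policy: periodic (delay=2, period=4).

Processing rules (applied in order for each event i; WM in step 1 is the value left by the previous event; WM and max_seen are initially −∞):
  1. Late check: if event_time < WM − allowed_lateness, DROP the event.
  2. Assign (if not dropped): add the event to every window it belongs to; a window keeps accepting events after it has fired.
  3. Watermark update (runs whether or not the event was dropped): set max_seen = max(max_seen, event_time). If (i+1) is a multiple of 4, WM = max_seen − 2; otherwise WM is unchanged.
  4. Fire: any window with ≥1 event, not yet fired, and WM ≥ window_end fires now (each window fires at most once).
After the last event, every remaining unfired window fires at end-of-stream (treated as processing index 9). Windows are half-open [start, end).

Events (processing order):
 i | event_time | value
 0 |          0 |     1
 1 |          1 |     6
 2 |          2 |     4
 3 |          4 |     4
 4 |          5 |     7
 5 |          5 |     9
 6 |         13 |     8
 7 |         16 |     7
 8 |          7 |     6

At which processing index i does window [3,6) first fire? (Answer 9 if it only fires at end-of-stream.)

7

i=0 t=0 v=1: → [0,3); WM=−∞
i=1 t=1 v=6: → [0,3); WM=−∞
i=2 t=2 v=4: → [0,3); WM=−∞
i=3 t=4 v=4: → [3,6); WM=2
i=4 t=5 v=7: → [3,6); WM=2
i=5 t=5 v=9: → [3,6); WM=2
i=6 t=13 v=8: → [12,15); WM=2
i=7 t=16 v=7: → [15,18); WM=14; [0,3) fires=3 [3,6) fires=3
i=8 t=7 v=6: DROP (t<14-1); WM=14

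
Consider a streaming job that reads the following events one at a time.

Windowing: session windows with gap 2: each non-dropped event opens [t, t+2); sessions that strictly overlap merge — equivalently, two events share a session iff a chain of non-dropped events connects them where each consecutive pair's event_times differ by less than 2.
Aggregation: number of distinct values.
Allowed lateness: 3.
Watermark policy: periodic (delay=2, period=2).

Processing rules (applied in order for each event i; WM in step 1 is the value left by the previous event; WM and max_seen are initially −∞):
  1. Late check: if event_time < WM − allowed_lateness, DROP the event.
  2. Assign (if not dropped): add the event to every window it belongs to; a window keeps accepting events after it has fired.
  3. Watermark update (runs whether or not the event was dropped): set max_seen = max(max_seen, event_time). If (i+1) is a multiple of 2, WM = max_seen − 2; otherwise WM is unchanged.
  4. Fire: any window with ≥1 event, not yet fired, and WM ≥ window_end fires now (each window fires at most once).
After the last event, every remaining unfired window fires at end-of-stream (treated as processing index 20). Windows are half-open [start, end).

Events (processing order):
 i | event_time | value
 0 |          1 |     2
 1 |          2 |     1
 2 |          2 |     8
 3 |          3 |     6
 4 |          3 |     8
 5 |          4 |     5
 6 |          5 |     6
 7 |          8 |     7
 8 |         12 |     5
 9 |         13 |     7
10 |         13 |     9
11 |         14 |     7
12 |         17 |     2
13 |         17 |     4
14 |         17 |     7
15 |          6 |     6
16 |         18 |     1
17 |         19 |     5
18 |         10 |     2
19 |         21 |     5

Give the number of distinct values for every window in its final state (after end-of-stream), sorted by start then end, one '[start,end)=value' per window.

i=0 t=1 v=2: → [1,3); WM=−∞
i=1 t=2 v=1: → [1,4); WM=0
i=2 t=2 v=8: → [1,4); WM=0
i=3 t=3 v=6: → [1,5); WM=1
i=4 t=3 v=8: → [1,5); WM=1
i=5 t=4 v=5: → [1,6); WM=2
i=6 t=5 v=6: → [1,7); WM=2
i=7 t=8 v=7: → [8,10); WM=6
i=8 t=12 v=5: → [12,14); WM=6
i=9 t=13 v=7: → [12,15); WM=11
i=10 t=13 v=9: → [12,15); WM=11
i=11 t=14 v=7: → [12,16); WM=12
i=12 t=17 v=2: → [17,19); WM=12
i=13 t=17 v=4: → [17,19); WM=15
i=14 t=17 v=7: → [17,19); WM=15
i=15 t=6 v=6: DROP (t<15-3); WM=15
i=16 t=18 v=1: → [17,20); WM=15
i=17 t=19 v=5: → [17,21); WM=17
i=18 t=10 v=2: DROP (t<17-3); WM=17
i=19 t=21 v=5: → [21,23); WM=19

[1,7)=5 [8,10)=1 [12,16)=3 [17,21)=5 [21,23)=1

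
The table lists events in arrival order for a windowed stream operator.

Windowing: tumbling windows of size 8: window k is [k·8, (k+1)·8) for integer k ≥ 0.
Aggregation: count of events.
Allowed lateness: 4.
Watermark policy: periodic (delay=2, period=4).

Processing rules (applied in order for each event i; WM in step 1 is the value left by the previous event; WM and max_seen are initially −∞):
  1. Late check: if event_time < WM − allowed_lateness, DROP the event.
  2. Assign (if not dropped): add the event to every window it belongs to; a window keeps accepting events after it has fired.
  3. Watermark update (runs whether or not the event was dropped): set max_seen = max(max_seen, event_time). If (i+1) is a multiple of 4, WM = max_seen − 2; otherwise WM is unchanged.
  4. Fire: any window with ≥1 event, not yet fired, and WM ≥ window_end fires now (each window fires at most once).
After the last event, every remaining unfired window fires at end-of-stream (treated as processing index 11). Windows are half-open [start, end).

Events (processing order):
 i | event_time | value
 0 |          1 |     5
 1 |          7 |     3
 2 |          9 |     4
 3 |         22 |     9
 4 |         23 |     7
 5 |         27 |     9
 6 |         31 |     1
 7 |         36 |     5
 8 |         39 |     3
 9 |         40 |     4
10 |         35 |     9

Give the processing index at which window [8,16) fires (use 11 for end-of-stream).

i=0 t=1 v=5: → [0,8); WM=−∞
i=1 t=7 v=3: → [0,8); WM=−∞
i=2 t=9 v=4: → [8,16); WM=−∞
i=3 t=22 v=9: → [16,24); WM=20; [0,8) fires=2 [8,16) fires=1
i=4 t=23 v=7: → [16,24); WM=20
i=5 t=27 v=9: → [24,32); WM=20
i=6 t=31 v=1: → [24,32); WM=20
i=7 t=36 v=5: → [32,40); WM=34; [16,24) fires=2 [24,32) fires=2
i=8 t=39 v=3: → [32,40); WM=34
i=9 t=40 v=4: → [40,48); WM=34
i=10 t=35 v=9: → [32,40); WM=34

3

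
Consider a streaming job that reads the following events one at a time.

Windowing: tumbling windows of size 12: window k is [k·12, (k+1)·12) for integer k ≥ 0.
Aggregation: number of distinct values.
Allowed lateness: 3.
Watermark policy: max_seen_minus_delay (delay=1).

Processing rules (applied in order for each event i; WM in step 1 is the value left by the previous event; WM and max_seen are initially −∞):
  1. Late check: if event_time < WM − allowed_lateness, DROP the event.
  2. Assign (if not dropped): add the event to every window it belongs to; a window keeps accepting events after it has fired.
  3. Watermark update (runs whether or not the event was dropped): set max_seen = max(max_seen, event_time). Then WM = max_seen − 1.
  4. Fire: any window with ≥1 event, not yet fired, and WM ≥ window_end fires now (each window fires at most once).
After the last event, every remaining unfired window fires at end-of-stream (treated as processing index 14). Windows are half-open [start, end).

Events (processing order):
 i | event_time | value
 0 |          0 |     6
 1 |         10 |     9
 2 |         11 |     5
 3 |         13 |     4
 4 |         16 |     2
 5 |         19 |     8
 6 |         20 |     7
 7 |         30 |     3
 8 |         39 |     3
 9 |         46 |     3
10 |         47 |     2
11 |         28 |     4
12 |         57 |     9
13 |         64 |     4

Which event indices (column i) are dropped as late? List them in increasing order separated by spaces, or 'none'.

11

i=0 t=0 v=6: → [0,12); WM=-1
i=1 t=10 v=9: → [0,12); WM=9
i=2 t=11 v=5: → [0,12); WM=10
i=3 t=13 v=4: → [12,24); WM=12; [0,12) fires=3
i=4 t=16 v=2: → [12,24); WM=15
i=5 t=19 v=8: → [12,24); WM=18
i=6 t=20 v=7: → [12,24); WM=19
i=7 t=30 v=3: → [24,36); WM=29; [12,24) fires=4
i=8 t=39 v=3: → [36,48); WM=38; [24,36) fires=1
i=9 t=46 v=3: → [36,48); WM=45
i=10 t=47 v=2: → [36,48); WM=46
i=11 t=28 v=4: DROP (t<46-3); WM=46
i=12 t=57 v=9: → [48,60); WM=56; [36,48) fires=2
i=13 t=64 v=4: → [60,72); WM=63; [48,60) fires=1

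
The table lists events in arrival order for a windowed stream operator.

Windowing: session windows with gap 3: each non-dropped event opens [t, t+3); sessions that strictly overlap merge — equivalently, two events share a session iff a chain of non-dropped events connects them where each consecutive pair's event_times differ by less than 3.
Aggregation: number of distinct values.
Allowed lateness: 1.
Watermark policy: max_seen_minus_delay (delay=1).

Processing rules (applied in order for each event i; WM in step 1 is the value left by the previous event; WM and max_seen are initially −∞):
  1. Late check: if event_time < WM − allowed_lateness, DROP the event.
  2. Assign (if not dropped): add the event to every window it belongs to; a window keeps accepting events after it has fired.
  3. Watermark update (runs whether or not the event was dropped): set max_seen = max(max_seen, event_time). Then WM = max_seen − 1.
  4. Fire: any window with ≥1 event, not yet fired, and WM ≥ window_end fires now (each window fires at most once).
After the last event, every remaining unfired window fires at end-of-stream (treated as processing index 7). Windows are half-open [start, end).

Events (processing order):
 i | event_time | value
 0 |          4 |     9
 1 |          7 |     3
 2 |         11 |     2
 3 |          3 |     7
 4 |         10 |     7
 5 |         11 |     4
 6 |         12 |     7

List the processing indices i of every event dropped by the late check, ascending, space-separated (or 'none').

i=0 t=4 v=9: → [4,7); WM=3
i=1 t=7 v=3: → [7,10); WM=6
i=2 t=11 v=2: → [11,14); WM=10
i=3 t=3 v=7: DROP (t<10-1); WM=10
i=4 t=10 v=7: → [10,14); WM=10
i=5 t=11 v=4: → [10,14); WM=10
i=6 t=12 v=7: → [10,15); WM=11

3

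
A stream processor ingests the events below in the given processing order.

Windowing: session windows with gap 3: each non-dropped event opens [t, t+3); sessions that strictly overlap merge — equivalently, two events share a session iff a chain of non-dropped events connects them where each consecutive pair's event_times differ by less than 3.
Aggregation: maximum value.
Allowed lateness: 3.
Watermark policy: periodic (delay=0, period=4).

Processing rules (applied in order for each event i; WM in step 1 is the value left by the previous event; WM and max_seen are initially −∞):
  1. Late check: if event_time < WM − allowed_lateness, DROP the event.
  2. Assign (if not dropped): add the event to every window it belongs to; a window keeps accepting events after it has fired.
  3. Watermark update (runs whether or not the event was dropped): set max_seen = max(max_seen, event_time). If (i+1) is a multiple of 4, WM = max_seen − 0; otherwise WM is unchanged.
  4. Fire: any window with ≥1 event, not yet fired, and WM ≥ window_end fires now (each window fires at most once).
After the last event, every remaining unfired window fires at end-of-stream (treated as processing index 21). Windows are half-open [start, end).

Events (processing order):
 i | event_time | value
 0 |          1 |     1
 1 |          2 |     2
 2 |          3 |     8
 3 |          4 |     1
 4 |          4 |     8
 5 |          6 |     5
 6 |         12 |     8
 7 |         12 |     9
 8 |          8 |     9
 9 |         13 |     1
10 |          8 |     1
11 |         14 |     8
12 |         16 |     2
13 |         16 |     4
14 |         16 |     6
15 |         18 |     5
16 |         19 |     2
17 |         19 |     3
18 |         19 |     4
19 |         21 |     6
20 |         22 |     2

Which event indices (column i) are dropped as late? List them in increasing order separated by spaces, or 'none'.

i=0 t=1 v=1: → [1,4); WM=−∞
i=1 t=2 v=2: → [1,5); WM=−∞
i=2 t=3 v=8: → [1,6); WM=−∞
i=3 t=4 v=1: → [1,7); WM=4
i=4 t=4 v=8: → [1,7); WM=4
i=5 t=6 v=5: → [1,9); WM=4
i=6 t=12 v=8: → [12,15); WM=4
i=7 t=12 v=9: → [12,15); WM=12
i=8 t=8 v=9: DROP (t<12-3); WM=12
i=9 t=13 v=1: → [12,16); WM=12
i=10 t=8 v=1: DROP (t<12-3); WM=12
i=11 t=14 v=8: → [12,17); WM=14
i=12 t=16 v=2: → [12,19); WM=14
i=13 t=16 v=4: → [12,19); WM=14
i=14 t=16 v=6: → [12,19); WM=14
i=15 t=18 v=5: → [12,21); WM=18
i=16 t=19 v=2: → [12,22); WM=18
i=17 t=19 v=3: → [12,22); WM=18
i=18 t=19 v=4: → [12,22); WM=18
i=19 t=21 v=6: → [12,24); WM=21
i=20 t=22 v=2: → [12,25); WM=21

8 10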